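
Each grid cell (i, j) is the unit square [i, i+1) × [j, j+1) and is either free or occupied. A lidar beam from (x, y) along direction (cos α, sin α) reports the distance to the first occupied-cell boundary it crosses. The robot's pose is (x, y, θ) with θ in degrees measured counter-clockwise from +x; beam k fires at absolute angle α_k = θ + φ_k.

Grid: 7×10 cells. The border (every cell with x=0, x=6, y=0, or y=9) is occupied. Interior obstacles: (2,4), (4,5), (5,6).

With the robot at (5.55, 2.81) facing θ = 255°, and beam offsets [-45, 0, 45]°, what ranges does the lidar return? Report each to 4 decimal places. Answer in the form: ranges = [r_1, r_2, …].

beam 1: φ=-45°, α=210°
  direction (-0.8660, -0.5000); cell (5,2); t to first gridline: x 0.6351, y 1.6200 (then +1.1547 / +2.0000)
    (4,2) via x @ 0.6351
    (4,1) via y @ 1.6200
    (3,1) via x @ 1.7898
    (2,1) via x @ 2.9445
    (2,0) via y @ 3.6200  # hit
  → r_1 = 3.6200
beam 2: φ=0°, α=255°
  direction (-0.2588, -0.9659); cell (5,2); t to first gridline: x 2.1250, y 0.8386 (then +3.8637 / +1.0353)
    (5,1) via y @ 0.8386
    (5,0) via y @ 1.8738  # hit
  → r_2 = 1.8738
beam 3: φ=45°, α=300°
  direction (0.5000, -0.8660); cell (5,2); t to first gridline: x 0.9000, y 0.9353 (then +2.0000 / +1.1547)
    (6,2) via x @ 0.9000  # hit
  → r_3 = 0.9000

ranges = [3.6200, 1.8738, 0.9000]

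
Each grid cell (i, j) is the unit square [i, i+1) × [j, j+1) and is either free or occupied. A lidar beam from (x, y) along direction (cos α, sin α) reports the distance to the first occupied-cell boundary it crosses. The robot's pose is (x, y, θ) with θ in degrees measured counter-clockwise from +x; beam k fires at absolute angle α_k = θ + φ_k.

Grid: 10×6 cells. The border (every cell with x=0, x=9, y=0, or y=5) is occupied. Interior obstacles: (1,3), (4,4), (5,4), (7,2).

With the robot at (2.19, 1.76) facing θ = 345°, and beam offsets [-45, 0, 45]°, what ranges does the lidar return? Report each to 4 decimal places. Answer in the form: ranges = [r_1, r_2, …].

ranges = [0.8776, 2.9364, 6.4800]

beam 1: φ=-45°, α=300°
  cosα=0.5000 sinα=-0.8660 | (2,1) | tMaxX 1.6200 tMaxY 0.8776 | tΔX 2.0000 tΔY 1.1547
    t=0.8776 [y] (2,0) — stop
  → r_1 = 0.8776
beam 2: φ=0°, α=345°
  cosα=0.9659 sinα=-0.2588 | (2,1) | tMaxX 0.8386 tMaxY 2.9364 | tΔX 1.0353 tΔY 3.8637
    t=0.8386 [x] (3,1)
    t=1.8738 [x] (4,1)
    t=2.9091 [x] (5,1)
    t=2.9364 [y] (5,0) — stop
  → r_2 = 2.9364
beam 3: φ=45°, α=30°
  cosα=0.8660 sinα=0.5000 | (2,1) | tMaxX 0.9353 tMaxY 0.4800 | tΔX 1.1547 tΔY 2.0000
    t=0.4800 [y] (2,2)
    t=0.9353 [x] (3,2)
    t=2.0900 [x] (4,2)
    t=2.4800 [y] (4,3)
    t=3.2447 [x] (5,3)
    t=4.3994 [x] (6,3)
    t=4.4800 [y] (6,4)
    t=5.5541 [x] (7,4)
    t=6.4800 [y] (7,5) — stop
  → r_3 = 6.4800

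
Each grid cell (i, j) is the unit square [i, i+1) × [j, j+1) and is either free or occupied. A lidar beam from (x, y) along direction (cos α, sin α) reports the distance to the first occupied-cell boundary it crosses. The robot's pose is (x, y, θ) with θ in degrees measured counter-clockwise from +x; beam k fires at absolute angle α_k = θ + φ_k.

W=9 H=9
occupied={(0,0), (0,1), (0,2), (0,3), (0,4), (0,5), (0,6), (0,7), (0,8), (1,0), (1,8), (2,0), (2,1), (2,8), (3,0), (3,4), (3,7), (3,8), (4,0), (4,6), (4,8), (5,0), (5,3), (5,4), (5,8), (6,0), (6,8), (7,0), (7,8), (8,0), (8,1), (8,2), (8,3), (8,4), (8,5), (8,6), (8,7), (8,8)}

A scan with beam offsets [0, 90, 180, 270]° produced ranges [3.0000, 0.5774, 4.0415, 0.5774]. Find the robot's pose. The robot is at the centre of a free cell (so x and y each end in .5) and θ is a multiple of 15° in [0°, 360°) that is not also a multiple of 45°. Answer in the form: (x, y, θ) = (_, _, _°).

(x, y, θ) = (4.5, 4.5, 240°)

Candidates: 43 free-cell centres × 16 headings = 688 poses. Raycast each; keep the one whose scan matches to 4 dp.
  (5.5, 6.5, 195°): beam 1 = 0.5176 ≠ 3.0000 ✗
  (1.5, 5.5, 195°): beam 1 = 0.5176 ≠ 3.0000 ✗
  (5.5, 7.5, 75°): beam 1 = 0.5176 ≠ 3.0000 ✗
  (7.5, 7.5, 300°): beam 1 = 1.0000 ≠ 3.0000 ✗
  …
  (4.5, 4.5, 240°): r_1=3.0000, r_2=0.5774, r_3=4.0415, r_4=0.5774 — all match ✓
No second candidate reproduces the full scan.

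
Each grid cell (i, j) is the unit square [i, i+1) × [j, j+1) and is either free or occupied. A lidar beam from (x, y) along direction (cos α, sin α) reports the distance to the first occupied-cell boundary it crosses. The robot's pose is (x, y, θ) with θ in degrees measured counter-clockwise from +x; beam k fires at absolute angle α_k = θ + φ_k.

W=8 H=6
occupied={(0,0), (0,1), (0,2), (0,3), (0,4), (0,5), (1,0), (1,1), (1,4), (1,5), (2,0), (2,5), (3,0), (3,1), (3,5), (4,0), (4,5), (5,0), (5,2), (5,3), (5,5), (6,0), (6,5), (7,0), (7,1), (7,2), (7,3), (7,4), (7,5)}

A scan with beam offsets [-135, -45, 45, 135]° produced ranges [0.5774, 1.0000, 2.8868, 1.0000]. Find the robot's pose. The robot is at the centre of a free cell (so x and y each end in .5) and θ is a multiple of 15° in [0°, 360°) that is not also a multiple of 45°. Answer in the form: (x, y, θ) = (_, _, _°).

(x, y, θ) = (4.5, 4.5, 195°)

Candidates: 19 free-cell centres × 16 headings = 304 poses. Raycast each; keep the one whose scan matches to 4 dp.
  (5.5, 4.5, 30°): beam 1 = 0.5176 ≠ 0.5774 ✗
  (6.5, 4.5, 60°): beam 1 = 1.9319 ≠ 0.5774 ✗
  (6.5, 1.5, 195°): beam 1 = 1.0000 ≠ 0.5774 ✗
  (4.5, 1.5, 285°): beam 2 = 0.5774 ≠ 1.0000 ✗
  (2.5, 2.5, 15°): beam 1 = 1.0000 ≠ 0.5774 ✗
  …
  (4.5, 4.5, 195°): r_1=0.5774, r_2=1.0000, r_3=2.8868, r_4=1.0000 — all match ✓
Unique over the lattice → pose = (4.5, 4.5, 195°).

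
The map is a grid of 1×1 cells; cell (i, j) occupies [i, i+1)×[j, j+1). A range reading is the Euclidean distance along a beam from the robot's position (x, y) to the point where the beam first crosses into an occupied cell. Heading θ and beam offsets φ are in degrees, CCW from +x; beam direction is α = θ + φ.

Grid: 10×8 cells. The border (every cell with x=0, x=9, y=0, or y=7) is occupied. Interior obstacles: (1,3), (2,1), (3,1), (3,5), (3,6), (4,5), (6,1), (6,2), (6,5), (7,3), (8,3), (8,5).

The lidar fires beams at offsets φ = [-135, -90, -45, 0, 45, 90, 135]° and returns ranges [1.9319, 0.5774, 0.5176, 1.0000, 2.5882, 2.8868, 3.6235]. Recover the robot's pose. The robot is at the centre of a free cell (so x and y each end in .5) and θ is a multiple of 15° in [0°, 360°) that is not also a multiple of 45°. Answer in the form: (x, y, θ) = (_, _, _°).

(x, y, θ) = (4.5, 4.5, 150°)

Candidates: 36 free-cell centres × 16 headings = 576 poses. Raycast each; keep the one whose scan matches to 4 dp.
  (3.5, 4.5, 195°): beam 1 = 0.5774 ≠ 1.9319 ✗
  (7.5, 2.5, 30°): beam 1 = 1.5529 ≠ 1.9319 ✗
  (5.5, 6.5, 165°): beam 1 = 1.0000 ≠ 1.9319 ✗
  (5.5, 5.5, 75°): beam 1 = 2.8868 ≠ 1.9319 ✗
  …
  (4.5, 4.5, 150°): r_1=1.9319, r_2=0.5774, r_3=0.5176, r_4=1.0000, r_5=2.5882, r_6=2.8868, r_7=3.6235 — all match ✓
Unique over the lattice → pose = (4.5, 4.5, 150°).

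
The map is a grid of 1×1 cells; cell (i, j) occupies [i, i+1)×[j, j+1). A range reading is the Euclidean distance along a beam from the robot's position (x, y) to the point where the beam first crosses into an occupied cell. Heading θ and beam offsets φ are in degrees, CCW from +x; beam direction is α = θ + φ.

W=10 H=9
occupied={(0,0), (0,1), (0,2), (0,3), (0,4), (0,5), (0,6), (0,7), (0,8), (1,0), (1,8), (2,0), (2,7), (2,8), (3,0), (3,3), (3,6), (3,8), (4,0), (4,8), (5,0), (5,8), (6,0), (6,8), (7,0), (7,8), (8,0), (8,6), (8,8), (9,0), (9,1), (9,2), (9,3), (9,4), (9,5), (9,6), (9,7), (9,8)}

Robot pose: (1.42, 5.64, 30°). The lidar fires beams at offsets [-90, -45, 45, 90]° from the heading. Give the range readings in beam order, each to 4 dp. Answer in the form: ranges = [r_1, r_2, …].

beam 1: φ=-90°, α=300°
  d=(0.5000,-0.8660)  start (1,5)  tX=1.1600 tY=0.7390  stride 1/|dx|=2.0000 1/|dy|=1.1547
    cross y-line → (1,4), t=0.7390
    cross x-line → (2,4), t=1.1600
    cross y-line → (2,3), t=1.8937
    cross y-line → (2,2), t=3.0484
    cross x-line → (3,2), t=3.1600
    cross y-line → (3,1), t=4.2031
    cross x-line → (4,1), t=5.1600
    cross y-line → (4,0), t=5.3578 (wall)
  → r_1 = 5.3578
beam 2: φ=-45°, α=345°
  d=(0.9659,-0.2588)  start (1,5)  tX=0.6005 tY=2.4728  stride 1/|dx|=1.0353 1/|dy|=3.8637
    cross x-line → (2,5), t=0.6005
    cross x-line → (3,5), t=1.6357
    cross y-line → (3,4), t=2.4728
    cross x-line → (4,4), t=2.6710
    cross x-line → (5,4), t=3.7063
    cross x-line → (6,4), t=4.7416
    cross x-line → (7,4), t=5.7768
    cross y-line → (7,3), t=6.3365
    cross x-line → (8,3), t=6.8121
    cross x-line → (9,3), t=7.8474 (wall)
  → r_2 = 7.8474
beam 3: φ=45°, α=75°
  d=(0.2588,0.9659)  start (1,5)  tX=2.2409 tY=0.3727  stride 1/|dx|=3.8637 1/|dy|=1.0353
    cross y-line → (1,6), t=0.3727
    cross y-line → (1,7), t=1.4080
    cross x-line → (2,7), t=2.2409 (wall)
  → r_3 = 2.2409
beam 4: φ=90°, α=120°
  d=(-0.5000,0.8660)  start (1,5)  tX=0.8400 tY=0.4157  stride 1/|dx|=2.0000 1/|dy|=1.1547
    cross y-line → (1,6), t=0.4157
    cross x-line → (0,6), t=0.8400 (wall)
  → r_4 = 0.8400

ranges = [5.3578, 7.8474, 2.2409, 0.8400]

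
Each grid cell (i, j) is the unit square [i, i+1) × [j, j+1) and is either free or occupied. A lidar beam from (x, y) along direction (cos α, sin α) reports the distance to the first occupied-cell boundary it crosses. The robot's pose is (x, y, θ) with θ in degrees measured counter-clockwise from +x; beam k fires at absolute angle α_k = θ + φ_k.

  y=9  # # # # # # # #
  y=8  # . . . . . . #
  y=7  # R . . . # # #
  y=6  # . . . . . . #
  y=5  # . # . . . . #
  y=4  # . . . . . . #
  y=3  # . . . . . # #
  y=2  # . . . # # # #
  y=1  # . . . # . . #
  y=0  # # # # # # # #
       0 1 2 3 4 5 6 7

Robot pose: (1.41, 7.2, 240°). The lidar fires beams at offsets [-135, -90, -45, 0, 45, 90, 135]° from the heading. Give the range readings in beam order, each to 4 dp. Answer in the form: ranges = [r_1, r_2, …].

ranges = [1.5841, 0.4734, 0.4245, 0.8200, 6.4187, 6.4000, 5.7872]

beam 1: φ=-135°, α=105°
  d=(-0.2588,0.9659)  start (1,7)  tX=1.5841 tY=0.8282  stride 1/|dx|=3.8637 1/|dy|=1.0353
    cross y-line → (1,8), t=0.8282
    cross x-line → (0,8), t=1.5841 (wall)
  → r_1 = 1.5841
beam 2: φ=-90°, α=150°
  d=(-0.8660,0.5000)  start (1,7)  tX=0.4734 tY=1.6000  stride 1/|dx|=1.1547 1/|dy|=2.0000
    cross x-line → (0,7), t=0.4734 (wall)
  → r_2 = 0.4734
beam 3: φ=-45°, α=195°
  d=(-0.9659,-0.2588)  start (1,7)  tX=0.4245 tY=0.7727  stride 1/|dx|=1.0353 1/|dy|=3.8637
    cross x-line → (0,7), t=0.4245 (wall)
  → r_3 = 0.4245
beam 4: φ=0°, α=240°
  d=(-0.5000,-0.8660)  start (1,7)  tX=0.8200 tY=0.2309  stride 1/|dx|=2.0000 1/|dy|=1.1547
    cross y-line → (1,6), t=0.2309
    cross x-line → (0,6), t=0.8200 (wall)
  → r_4 = 0.8200
beam 5: φ=45°, α=285°
  d=(0.2588,-0.9659)  start (1,7)  tX=2.2796 tY=0.2071  stride 1/|dx|=3.8637 1/|dy|=1.0353
    cross y-line → (1,6), t=0.2071
    cross y-line → (1,5), t=1.2423
    cross y-line → (1,4), t=2.2776
    cross x-line → (2,4), t=2.2796
    cross y-line → (2,3), t=3.3129
    cross y-line → (2,2), t=4.3482
    cross y-line → (2,1), t=5.3834
    cross x-line → (3,1), t=6.1433
    cross y-line → (3,0), t=6.4187 (wall)
  → r_5 = 6.4187
beam 6: φ=90°, α=330°
  d=(0.8660,-0.5000)  start (1,7)  tX=0.6813 tY=0.4000  stride 1/|dx|=1.1547 1/|dy|=2.0000
    cross y-line → (1,6), t=0.4000
    cross x-line → (2,6), t=0.6813
    cross x-line → (3,6), t=1.8360
    cross y-line → (3,5), t=2.4000
    cross x-line → (4,5), t=2.9907
    cross x-line → (5,5), t=4.1454
    cross y-line → (5,4), t=4.4000
    cross x-line → (6,4), t=5.3001
    cross y-line → (6,3), t=6.4000 (wall)
  → r_6 = 6.4000
beam 7: φ=135°, α=15°
  d=(0.9659,0.2588)  start (1,7)  tX=0.6108 tY=3.0910  stride 1/|dx|=1.0353 1/|dy|=3.8637
    cross x-line → (2,7), t=0.6108
    cross x-line → (3,7), t=1.6461
    cross x-line → (4,7), t=2.6814
    cross y-line → (4,8), t=3.0910
    cross x-line → (5,8), t=3.7166
    cross x-line → (6,8), t=4.7519
    cross x-line → (7,8), t=5.7872 (wall)
  → r_7 = 5.7872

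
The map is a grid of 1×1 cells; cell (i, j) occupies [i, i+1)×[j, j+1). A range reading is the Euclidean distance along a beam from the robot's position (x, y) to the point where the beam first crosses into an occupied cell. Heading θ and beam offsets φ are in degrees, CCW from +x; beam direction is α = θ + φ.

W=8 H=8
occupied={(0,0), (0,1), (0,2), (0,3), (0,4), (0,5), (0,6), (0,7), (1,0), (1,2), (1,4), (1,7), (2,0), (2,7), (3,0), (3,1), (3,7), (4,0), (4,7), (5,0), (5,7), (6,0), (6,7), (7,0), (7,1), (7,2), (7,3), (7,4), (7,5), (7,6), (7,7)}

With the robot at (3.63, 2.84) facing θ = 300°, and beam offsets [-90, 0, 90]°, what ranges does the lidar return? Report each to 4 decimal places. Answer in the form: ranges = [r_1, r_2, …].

beam 1: φ=-90°, α=210°
  cosα=-0.8660 sinα=-0.5000 | (3,2) | tMaxX 0.7275 tMaxY 1.6800 | tΔX 1.1547 tΔY 2.0000
    t=0.7275 [x] (2,2)
    t=1.6800 [y] (2,1)
    t=1.8822 [x] (1,1)
    t=3.0369 [x] (0,1) — stop
  → r_1 = 3.0369
beam 2: φ=0°, α=300°
  cosα=0.5000 sinα=-0.8660 | (3,2) | tMaxX 0.7400 tMaxY 0.9699 | tΔX 2.0000 tΔY 1.1547
    t=0.7400 [x] (4,2)
    t=0.9699 [y] (4,1)
    t=2.1246 [y] (4,0) — stop
  → r_2 = 2.1246
beam 3: φ=90°, α=30°
  cosα=0.8660 sinα=0.5000 | (3,2) | tMaxX 0.4272 tMaxY 0.3200 | tΔX 1.1547 tΔY 2.0000
    t=0.3200 [y] (3,3)
    t=0.4272 [x] (4,3)
    t=1.5819 [x] (5,3)
    t=2.3200 [y] (5,4)
    t=2.7366 [x] (6,4)
    t=3.8913 [x] (7,4) — stop
  → r_3 = 3.8913

ranges = [3.0369, 2.1246, 3.8913]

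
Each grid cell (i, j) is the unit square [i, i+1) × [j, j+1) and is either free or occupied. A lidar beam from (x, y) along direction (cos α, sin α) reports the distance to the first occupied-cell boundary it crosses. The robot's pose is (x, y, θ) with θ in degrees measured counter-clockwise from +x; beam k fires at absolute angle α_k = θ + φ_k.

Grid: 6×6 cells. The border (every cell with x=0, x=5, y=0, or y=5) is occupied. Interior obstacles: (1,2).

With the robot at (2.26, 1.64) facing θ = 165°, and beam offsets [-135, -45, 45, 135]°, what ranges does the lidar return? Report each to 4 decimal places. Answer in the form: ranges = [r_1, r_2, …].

beam 1: φ=-135°, α=30°
  direction (0.8660, 0.5000); cell (2,1); t to first gridline: x 0.8545, y 0.7200 (then +1.1547 / +2.0000)
    (2,2) via y @ 0.7200
    (3,2) via x @ 0.8545
    (4,2) via x @ 2.0092
    (4,3) via y @ 2.7200
    (5,3) via x @ 3.1639  # hit
  → r_1 = 3.1639
beam 2: φ=-45°, α=120°
  direction (-0.5000, 0.8660); cell (2,1); t to first gridline: x 0.5200, y 0.4157 (then +2.0000 / +1.1547)
    (2,2) via y @ 0.4157
    (1,2) via x @ 0.5200  # hit
  → r_2 = 0.5200
beam 3: φ=45°, α=210°
  direction (-0.8660, -0.5000); cell (2,1); t to first gridline: x 0.3002, y 1.2800 (then +1.1547 / +2.0000)
    (1,1) via x @ 0.3002
    (1,0) via y @ 1.2800  # hit
  → r_3 = 1.2800
beam 4: φ=135°, α=300°
  direction (0.5000, -0.8660); cell (2,1); t to first gridline: x 1.4800, y 0.7390 (then +2.0000 / +1.1547)
    (2,0) via y @ 0.7390  # hit
  → r_4 = 0.7390

ranges = [3.1639, 0.5200, 1.2800, 0.7390]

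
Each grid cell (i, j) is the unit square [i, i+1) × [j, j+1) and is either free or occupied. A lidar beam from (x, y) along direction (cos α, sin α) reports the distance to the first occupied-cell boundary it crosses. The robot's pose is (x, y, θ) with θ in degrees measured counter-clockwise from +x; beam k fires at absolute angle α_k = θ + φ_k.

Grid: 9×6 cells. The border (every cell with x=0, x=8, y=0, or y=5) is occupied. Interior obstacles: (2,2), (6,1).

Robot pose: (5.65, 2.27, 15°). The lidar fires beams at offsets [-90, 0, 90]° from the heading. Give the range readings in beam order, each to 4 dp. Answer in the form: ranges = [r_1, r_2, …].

ranges = [1.3148, 2.4329, 2.8263]

beam 1: φ=-90°, α=285°
  cosα=0.2588 sinα=-0.9659 | (5,2) | tMaxX 1.3523 tMaxY 0.2795 | tΔX 3.8637 tΔY 1.0353
    t=0.2795 [y] (5,1)
    t=1.3148 [y] (5,0) — stop
  → r_1 = 1.3148
beam 2: φ=0°, α=15°
  cosα=0.9659 sinα=0.2588 | (5,2) | tMaxX 0.3623 tMaxY 2.8205 | tΔX 1.0353 tΔY 3.8637
    t=0.3623 [x] (6,2)
    t=1.3976 [x] (7,2)
    t=2.4329 [x] (8,2) — stop
  → r_2 = 2.4329
beam 3: φ=90°, α=105°
  cosα=-0.2588 sinα=0.9659 | (5,2) | tMaxX 2.5114 tMaxY 0.7558 | tΔX 3.8637 tΔY 1.0353
    t=0.7558 [y] (5,3)
    t=1.7910 [y] (5,4)
    t=2.5114 [x] (4,4)
    t=2.8263 [y] (4,5) — stop
  → r_3 = 2.8263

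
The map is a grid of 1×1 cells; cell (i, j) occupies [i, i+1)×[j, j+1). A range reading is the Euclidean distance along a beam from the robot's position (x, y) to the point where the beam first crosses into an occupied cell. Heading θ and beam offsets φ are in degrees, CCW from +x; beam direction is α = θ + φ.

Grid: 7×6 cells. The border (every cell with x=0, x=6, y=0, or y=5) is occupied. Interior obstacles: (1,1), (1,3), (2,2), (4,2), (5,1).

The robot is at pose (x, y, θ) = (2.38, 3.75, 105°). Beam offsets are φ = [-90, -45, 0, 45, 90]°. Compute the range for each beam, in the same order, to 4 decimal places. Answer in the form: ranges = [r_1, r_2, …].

ranges = [3.7477, 1.4434, 1.2941, 0.4388, 0.3934]

beam 1: φ=-90°, α=15°
  direction (0.9659, 0.2588); cell (2,3); t to first gridline: x 0.6419, y 0.9659 (then +1.0353 / +3.8637)
    (3,3) via x @ 0.6419
    (3,4) via y @ 0.9659
    (4,4) via x @ 1.6771
    (5,4) via x @ 2.7124
    (6,4) via x @ 3.7477  # hit
  → r_1 = 3.7477
beam 2: φ=-45°, α=60°
  direction (0.5000, 0.8660); cell (2,3); t to first gridline: x 1.2400, y 0.2887 (then +2.0000 / +1.1547)
    (2,4) via y @ 0.2887
    (3,4) via x @ 1.2400
    (3,5) via y @ 1.4434  # hit
  → r_2 = 1.4434
beam 3: φ=0°, α=105°
  direction (-0.2588, 0.9659); cell (2,3); t to first gridline: x 1.4682, y 0.2588 (then +3.8637 / +1.0353)
    (2,4) via y @ 0.2588
    (2,5) via y @ 1.2941  # hit
  → r_3 = 1.2941
beam 4: φ=45°, α=150°
  direction (-0.8660, 0.5000); cell (2,3); t to first gridline: x 0.4388, y 0.5000 (then +1.1547 / +2.0000)
    (1,3) via x @ 0.4388  # hit
  → r_4 = 0.4388
beam 5: φ=90°, α=195°
  direction (-0.9659, -0.2588); cell (2,3); t to first gridline: x 0.3934, y 2.8978 (then +1.0353 / +3.8637)
    (1,3) via x @ 0.3934  # hit
  → r_5 = 0.3934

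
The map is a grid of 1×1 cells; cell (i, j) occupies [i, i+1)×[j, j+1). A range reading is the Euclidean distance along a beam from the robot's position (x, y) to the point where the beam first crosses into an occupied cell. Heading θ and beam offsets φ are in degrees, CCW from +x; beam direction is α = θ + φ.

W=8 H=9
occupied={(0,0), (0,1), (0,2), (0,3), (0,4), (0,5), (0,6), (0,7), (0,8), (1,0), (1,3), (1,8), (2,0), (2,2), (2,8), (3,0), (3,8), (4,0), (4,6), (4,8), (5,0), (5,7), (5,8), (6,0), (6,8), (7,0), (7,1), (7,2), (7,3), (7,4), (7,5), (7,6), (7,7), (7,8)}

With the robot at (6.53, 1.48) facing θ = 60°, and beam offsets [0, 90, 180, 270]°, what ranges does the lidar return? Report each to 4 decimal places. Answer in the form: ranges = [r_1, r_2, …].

beam 1: φ=0°, α=60°
  direction (0.5000, 0.8660); cell (6,1); t to first gridline: x 0.9400, y 0.6004 (then +2.0000 / +1.1547)
    (6,2) via y @ 0.6004
    (7,2) via x @ 0.9400  # hit
  → r_1 = 0.9400
beam 2: φ=90°, α=150°
  direction (-0.8660, 0.5000); cell (6,1); t to first gridline: x 0.6120, y 1.0400 (then +1.1547 / +2.0000)
    (5,1) via x @ 0.6120
    (5,2) via y @ 1.0400
    (4,2) via x @ 1.7667
    (3,2) via x @ 2.9214
    (3,3) via y @ 3.0400
    (2,3) via x @ 4.0761
    (2,4) via y @ 5.0400
    (1,4) via x @ 5.2308
    (0,4) via x @ 6.3855  # hit
  → r_2 = 6.3855
beam 3: φ=180°, α=240°
  direction (-0.5000, -0.8660); cell (6,1); t to first gridline: x 1.0600, y 0.5543 (then +2.0000 / +1.1547)
    (6,0) via y @ 0.5543  # hit
  → r_3 = 0.5543
beam 4: φ=270°, α=330°
  direction (0.8660, -0.5000); cell (6,1); t to first gridline: x 0.5427, y 0.9600 (then +1.1547 / +2.0000)
    (7,1) via x @ 0.5427  # hit
  → r_4 = 0.5427

ranges = [0.9400, 6.3855, 0.5543, 0.5427]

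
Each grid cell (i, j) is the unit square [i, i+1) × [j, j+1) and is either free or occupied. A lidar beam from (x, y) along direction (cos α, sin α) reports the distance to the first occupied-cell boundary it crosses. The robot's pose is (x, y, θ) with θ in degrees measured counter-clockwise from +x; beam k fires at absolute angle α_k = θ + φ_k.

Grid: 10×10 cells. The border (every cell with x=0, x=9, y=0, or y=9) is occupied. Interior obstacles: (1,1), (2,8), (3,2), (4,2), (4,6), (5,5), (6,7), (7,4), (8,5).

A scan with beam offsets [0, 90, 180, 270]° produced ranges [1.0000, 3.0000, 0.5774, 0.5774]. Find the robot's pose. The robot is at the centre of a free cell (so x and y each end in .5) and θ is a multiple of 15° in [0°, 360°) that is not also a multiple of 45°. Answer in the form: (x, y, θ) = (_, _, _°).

(x, y, θ) = (2.5, 1.5, 30°)

Enumerate (i+0.5, j+0.5, θ) over the 55 free cells and 16 admissible headings. For each, cast all 4 beams and compare to the given ranges.
  (6.5, 1.5, 330°): beam 2 = 2.8868 ≠ 3.0000 ✗
  (4.5, 7.5, 150°): beam 1 = 1.7321 ≠ 1.0000 ✗
  (6.5, 2.5, 330°): beam 1 = 2.8868 ≠ 1.0000 ✗
  …
  (2.5, 1.5, 30°): r_1=1.0000, r_2=3.0000, r_3=0.5774, r_4=0.5774 — all match ✓
Unique over the lattice → pose = (2.5, 1.5, 30°).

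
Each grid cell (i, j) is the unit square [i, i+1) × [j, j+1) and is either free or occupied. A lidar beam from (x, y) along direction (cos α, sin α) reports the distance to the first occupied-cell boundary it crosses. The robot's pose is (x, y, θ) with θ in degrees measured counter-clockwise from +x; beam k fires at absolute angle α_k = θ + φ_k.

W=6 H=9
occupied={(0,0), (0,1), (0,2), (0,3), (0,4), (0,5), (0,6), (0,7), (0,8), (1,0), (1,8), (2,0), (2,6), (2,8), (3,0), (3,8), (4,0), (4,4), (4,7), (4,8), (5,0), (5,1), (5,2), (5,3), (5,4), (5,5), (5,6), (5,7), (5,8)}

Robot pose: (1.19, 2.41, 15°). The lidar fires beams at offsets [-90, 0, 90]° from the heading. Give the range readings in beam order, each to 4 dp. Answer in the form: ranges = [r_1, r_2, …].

beam 1: φ=-90°, α=285°
  d=(0.2588,-0.9659)  start (1,2)  tX=3.1296 tY=0.4245  stride 1/|dx|=3.8637 1/|dy|=1.0353
    cross y-line → (1,1), t=0.4245
    cross y-line → (1,0), t=1.4597 (wall)
  → r_1 = 1.4597
beam 2: φ=0°, α=15°
  d=(0.9659,0.2588)  start (1,2)  tX=0.8386 tY=2.2796  stride 1/|dx|=1.0353 1/|dy|=3.8637
    cross x-line → (2,2), t=0.8386
    cross x-line → (3,2), t=1.8738
    cross y-line → (3,3), t=2.2796
    cross x-line → (4,3), t=2.9091
    cross x-line → (5,3), t=3.9444 (wall)
  → r_2 = 3.9444
beam 3: φ=90°, α=105°
  d=(-0.2588,0.9659)  start (1,2)  tX=0.7341 tY=0.6108  stride 1/|dx|=3.8637 1/|dy|=1.0353
    cross y-line → (1,3), t=0.6108
    cross x-line → (0,3), t=0.7341 (wall)
  → r_3 = 0.7341

ranges = [1.4597, 3.9444, 0.7341]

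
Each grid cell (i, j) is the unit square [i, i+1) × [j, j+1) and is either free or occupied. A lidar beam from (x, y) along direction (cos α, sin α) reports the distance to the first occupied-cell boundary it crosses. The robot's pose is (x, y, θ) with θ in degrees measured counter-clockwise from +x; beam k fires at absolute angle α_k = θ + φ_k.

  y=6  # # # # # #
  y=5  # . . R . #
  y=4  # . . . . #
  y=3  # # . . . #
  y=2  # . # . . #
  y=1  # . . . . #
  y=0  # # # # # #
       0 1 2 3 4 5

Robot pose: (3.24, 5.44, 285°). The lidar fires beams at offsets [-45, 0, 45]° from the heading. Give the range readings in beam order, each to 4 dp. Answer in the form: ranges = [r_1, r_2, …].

beam 1: φ=-45°, α=240°
  d=(-0.5000,-0.8660)  start (3,5)  tX=0.4800 tY=0.5081  stride 1/|dx|=2.0000 1/|dy|=1.1547
    cross x-line → (2,5), t=0.4800
    cross y-line → (2,4), t=0.5081
    cross y-line → (2,3), t=1.6628
    cross x-line → (1,3), t=2.4800 (wall)
  → r_1 = 2.4800
beam 2: φ=0°, α=285°
  d=(0.2588,-0.9659)  start (3,5)  tX=2.9364 tY=0.4555  stride 1/|dx|=3.8637 1/|dy|=1.0353
    cross y-line → (3,4), t=0.4555
    cross y-line → (3,3), t=1.4908
    cross y-line → (3,2), t=2.5261
    cross x-line → (4,2), t=2.9364
    cross y-line → (4,1), t=3.5614
    cross y-line → (4,0), t=4.5966 (wall)
  → r_2 = 4.5966
beam 3: φ=45°, α=330°
  d=(0.8660,-0.5000)  start (3,5)  tX=0.8776 tY=0.8800  stride 1/|dx|=1.1547 1/|dy|=2.0000
    cross x-line → (4,5), t=0.8776
    cross y-line → (4,4), t=0.8800
    cross x-line → (5,4), t=2.0323 (wall)
  → r_3 = 2.0323

ranges = [2.4800, 4.5966, 2.0323]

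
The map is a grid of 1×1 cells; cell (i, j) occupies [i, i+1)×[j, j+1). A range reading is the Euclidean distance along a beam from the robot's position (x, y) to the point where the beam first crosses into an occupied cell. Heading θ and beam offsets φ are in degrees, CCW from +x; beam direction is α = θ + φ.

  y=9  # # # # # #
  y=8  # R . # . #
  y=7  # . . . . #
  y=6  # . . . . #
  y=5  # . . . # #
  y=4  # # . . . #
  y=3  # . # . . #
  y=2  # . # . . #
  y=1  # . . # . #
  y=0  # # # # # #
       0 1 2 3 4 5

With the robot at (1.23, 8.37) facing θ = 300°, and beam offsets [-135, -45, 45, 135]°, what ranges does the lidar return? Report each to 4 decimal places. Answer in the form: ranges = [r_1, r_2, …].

beam 1: φ=-135°, α=165°
  direction (-0.9659, 0.2588); cell (1,8); t to first gridline: x 0.2381, y 2.4341 (then +1.0353 / +3.8637)
    (0,8) via x @ 0.2381  # hit
  → r_1 = 0.2381
beam 2: φ=-45°, α=255°
  direction (-0.2588, -0.9659); cell (1,8); t to first gridline: x 0.8887, y 0.3831 (then +3.8637 / +1.0353)
    (1,7) via y @ 0.3831
    (0,7) via x @ 0.8887  # hit
  → r_2 = 0.8887
beam 3: φ=45°, α=345°
  direction (0.9659, -0.2588); cell (1,8); t to first gridline: x 0.7972, y 1.4296 (then +1.0353 / +3.8637)
    (2,8) via x @ 0.7972
    (2,7) via y @ 1.4296
    (3,7) via x @ 1.8324
    (4,7) via x @ 2.8677
    (5,7) via x @ 3.9030  # hit
  → r_3 = 3.9030
beam 4: φ=135°, α=75°
  direction (0.2588, 0.9659); cell (1,8); t to first gridline: x 2.9751, y 0.6522 (then +3.8637 / +1.0353)
    (1,9) via y @ 0.6522  # hit
  → r_4 = 0.6522

ranges = [0.2381, 0.8887, 3.9030, 0.6522]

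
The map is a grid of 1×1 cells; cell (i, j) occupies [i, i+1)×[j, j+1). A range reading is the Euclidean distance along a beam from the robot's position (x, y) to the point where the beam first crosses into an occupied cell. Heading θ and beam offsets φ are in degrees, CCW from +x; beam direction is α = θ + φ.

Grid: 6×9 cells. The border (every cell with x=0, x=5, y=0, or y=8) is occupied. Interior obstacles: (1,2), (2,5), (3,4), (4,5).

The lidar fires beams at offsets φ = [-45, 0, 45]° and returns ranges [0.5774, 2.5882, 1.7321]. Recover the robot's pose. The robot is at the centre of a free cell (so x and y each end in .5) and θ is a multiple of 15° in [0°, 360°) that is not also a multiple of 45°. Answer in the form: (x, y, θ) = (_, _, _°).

(x, y, θ) = (3.5, 3.5, 165°)

The pose lattice has 24·16 = 384 candidates. Test each by forward raycasting.
  (3.5, 6.5, 165°): beam 1 = 1.7321 ≠ 0.5774 ✗
  (2.5, 2.5, 300°): beam 1 = 1.5529 ≠ 0.5774 ✗
  (2.5, 6.5, 300°): beam 1 = 0.5176 ≠ 0.5774 ✗
  …
  (3.5, 3.5, 165°): r_1=0.5774, r_2=2.5882, r_3=1.7321 — all match ✓
No second candidate reproduces the full scan.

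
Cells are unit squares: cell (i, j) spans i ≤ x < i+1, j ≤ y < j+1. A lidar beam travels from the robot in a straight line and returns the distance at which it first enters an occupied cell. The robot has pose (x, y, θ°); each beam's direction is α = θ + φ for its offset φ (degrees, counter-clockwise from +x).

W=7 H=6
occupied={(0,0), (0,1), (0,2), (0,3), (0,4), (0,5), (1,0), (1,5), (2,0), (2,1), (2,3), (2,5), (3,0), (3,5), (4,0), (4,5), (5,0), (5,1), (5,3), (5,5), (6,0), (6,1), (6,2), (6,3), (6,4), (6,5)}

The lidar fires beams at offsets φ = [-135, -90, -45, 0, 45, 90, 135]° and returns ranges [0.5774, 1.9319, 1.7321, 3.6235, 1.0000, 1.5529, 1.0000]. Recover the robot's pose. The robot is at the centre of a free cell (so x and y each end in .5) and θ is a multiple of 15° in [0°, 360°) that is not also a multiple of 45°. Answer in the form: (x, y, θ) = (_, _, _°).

(x, y, θ) = (4.5, 4.5, 255°)

Enumerate (i+0.5, j+0.5, θ) over the 16 free cells and 16 admissible headings. For each, cast all 7 beams and compare to the given ranges.
  (5.5, 4.5, 285°): beam 1 = 1.0000 ≠ 0.5774 ✗
  (2.5, 4.5, 120°): beam 1 = 2.5882 ≠ 0.5774 ✗
  (5.5, 2.5, 75°): beam 2 = 0.5176 ≠ 1.9319 ✗
  …
  (4.5, 4.5, 255°): r_1=0.5774, r_2=1.9319, r_3=1.7321, r_4=3.6235, r_5=1.0000, r_6=1.5529, r_7=1.0000 — all match ✓
Unique over the lattice → pose = (4.5, 4.5, 255°).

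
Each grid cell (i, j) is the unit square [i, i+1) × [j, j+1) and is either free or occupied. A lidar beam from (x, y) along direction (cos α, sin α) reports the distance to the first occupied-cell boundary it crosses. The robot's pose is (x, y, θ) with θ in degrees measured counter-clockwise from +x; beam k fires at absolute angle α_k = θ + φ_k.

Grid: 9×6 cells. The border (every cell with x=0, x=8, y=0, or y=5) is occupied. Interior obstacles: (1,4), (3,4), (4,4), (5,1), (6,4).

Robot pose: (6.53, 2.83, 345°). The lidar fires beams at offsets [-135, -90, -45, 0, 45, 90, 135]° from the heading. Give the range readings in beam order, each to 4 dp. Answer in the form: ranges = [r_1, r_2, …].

beam 1: φ=-135°, α=210°
  d=(-0.8660,-0.5000)  start (6,2)  tX=0.6120 tY=1.6600  stride 1/|dx|=1.1547 1/|dy|=2.0000
    cross x-line → (5,2), t=0.6120
    cross y-line → (5,1), t=1.6600 (wall)
  → r_1 = 1.6600
beam 2: φ=-90°, α=255°
  d=(-0.2588,-0.9659)  start (6,2)  tX=2.0478 tY=0.8593  stride 1/|dx|=3.8637 1/|dy|=1.0353
    cross y-line → (6,1), t=0.8593
    cross y-line → (6,0), t=1.8946 (wall)
  → r_2 = 1.8946
beam 3: φ=-45°, α=300°
  d=(0.5000,-0.8660)  start (6,2)  tX=0.9400 tY=0.9584  stride 1/|dx|=2.0000 1/|dy|=1.1547
    cross x-line → (7,2), t=0.9400
    cross y-line → (7,1), t=0.9584
    cross y-line → (7,0), t=2.1131 (wall)
  → r_3 = 2.1131
beam 4: φ=0°, α=345°
  d=(0.9659,-0.2588)  start (6,2)  tX=0.4866 tY=3.2069  stride 1/|dx|=1.0353 1/|dy|=3.8637
    cross x-line → (7,2), t=0.4866
    cross x-line → (8,2), t=1.5219 (wall)
  → r_4 = 1.5219
beam 5: φ=45°, α=30°
  d=(0.8660,0.5000)  start (6,2)  tX=0.5427 tY=0.3400  stride 1/|dx|=1.1547 1/|dy|=2.0000
    cross y-line → (6,3), t=0.3400
    cross x-line → (7,3), t=0.5427
    cross x-line → (8,3), t=1.6974 (wall)
  → r_5 = 1.6974
beam 6: φ=90°, α=75°
  d=(0.2588,0.9659)  start (6,2)  tX=1.8159 tY=0.1760  stride 1/|dx|=3.8637 1/|dy|=1.0353
    cross y-line → (6,3), t=0.1760
    cross y-line → (6,4), t=1.2113 (wall)
  → r_6 = 1.2113
beam 7: φ=135°, α=120°
  d=(-0.5000,0.8660)  start (6,2)  tX=1.0600 tY=0.1963  stride 1/|dx|=2.0000 1/|dy|=1.1547
    cross y-line → (6,3), t=0.1963
    cross x-line → (5,3), t=1.0600
    cross y-line → (5,4), t=1.3510
    cross y-line → (5,5), t=2.5057 (wall)
  → r_7 = 2.5057

ranges = [1.6600, 1.8946, 2.1131, 1.5219, 1.6974, 1.2113, 2.5057]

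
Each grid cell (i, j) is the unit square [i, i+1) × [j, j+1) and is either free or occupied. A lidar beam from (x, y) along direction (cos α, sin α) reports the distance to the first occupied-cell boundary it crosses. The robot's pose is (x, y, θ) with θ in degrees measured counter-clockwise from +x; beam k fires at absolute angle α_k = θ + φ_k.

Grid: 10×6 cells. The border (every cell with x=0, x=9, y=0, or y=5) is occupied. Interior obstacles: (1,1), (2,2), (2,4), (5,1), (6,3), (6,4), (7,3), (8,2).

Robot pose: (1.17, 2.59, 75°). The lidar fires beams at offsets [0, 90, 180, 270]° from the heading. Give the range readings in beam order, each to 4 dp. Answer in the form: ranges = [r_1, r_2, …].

ranges = [2.4950, 0.1760, 0.6108, 0.8593]

beam 1: φ=0°, α=75°
  dir = (cos 75°, sin 75°) = (0.2588, 0.9659); from cell (1,2)
  next x-line at t=3.2069, next y-line at t=0.4245; Δt_x=3.8637, Δt_y=1.0353
    y: enter (1,3) at t=0.4245
    y: enter (1,4) at t=1.4597
    y: enter (1,5) at t=2.4950 ← occupied
  → r_1 = 2.4950
beam 2: φ=90°, α=165°
  dir = (cos 165°, sin 165°) = (-0.9659, 0.2588); from cell (1,2)
  next x-line at t=0.1760, next y-line at t=1.5841; Δt_x=1.0353, Δt_y=3.8637
    x: enter (0,2) at t=0.1760 ← occupied
  → r_2 = 0.1760
beam 3: φ=180°, α=255°
  dir = (cos 255°, sin 255°) = (-0.2588, -0.9659); from cell (1,2)
  next x-line at t=0.6568, next y-line at t=0.6108; Δt_x=3.8637, Δt_y=1.0353
    y: enter (1,1) at t=0.6108 ← occupied
  → r_3 = 0.6108
beam 4: φ=270°, α=345°
  dir = (cos 345°, sin 345°) = (0.9659, -0.2588); from cell (1,2)
  next x-line at t=0.8593, next y-line at t=2.2796; Δt_x=1.0353, Δt_y=3.8637
    x: enter (2,2) at t=0.8593 ← occupied
  → r_4 = 0.8593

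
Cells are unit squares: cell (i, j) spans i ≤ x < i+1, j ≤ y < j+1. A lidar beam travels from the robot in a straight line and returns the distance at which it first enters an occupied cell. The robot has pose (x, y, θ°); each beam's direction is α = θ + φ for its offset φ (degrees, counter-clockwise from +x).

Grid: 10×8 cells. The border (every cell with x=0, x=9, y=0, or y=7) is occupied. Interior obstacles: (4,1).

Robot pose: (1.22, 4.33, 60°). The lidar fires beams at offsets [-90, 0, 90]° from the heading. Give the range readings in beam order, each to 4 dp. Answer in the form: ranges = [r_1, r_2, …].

ranges = [6.6600, 3.0831, 0.2540]

beam 1: φ=-90°, α=330°
  dir = (cos 330°, sin 330°) = (0.8660, -0.5000); from cell (1,4)
  next x-line at t=0.9007, next y-line at t=0.6600; Δt_x=1.1547, Δt_y=2.0000
    y: enter (1,3) at t=0.6600
    x: enter (2,3) at t=0.9007
    x: enter (3,3) at t=2.0554
    y: enter (3,2) at t=2.6600
    x: enter (4,2) at t=3.2101
    x: enter (5,2) at t=4.3648
    y: enter (5,1) at t=4.6600
    x: enter (6,1) at t=5.5195
    y: enter (6,0) at t=6.6600 ← occupied
  → r_1 = 6.6600
beam 2: φ=0°, α=60°
  dir = (cos 60°, sin 60°) = (0.5000, 0.8660); from cell (1,4)
  next x-line at t=1.5600, next y-line at t=0.7736; Δt_x=2.0000, Δt_y=1.1547
    y: enter (1,5) at t=0.7736
    x: enter (2,5) at t=1.5600
    y: enter (2,6) at t=1.9283
    y: enter (2,7) at t=3.0831 ← occupied
  → r_2 = 3.0831
beam 3: φ=90°, α=150°
  dir = (cos 150°, sin 150°) = (-0.8660, 0.5000); from cell (1,4)
  next x-line at t=0.2540, next y-line at t=1.3400; Δt_x=1.1547, Δt_y=2.0000
    x: enter (0,4) at t=0.2540 ← occupied
  → r_3 = 0.2540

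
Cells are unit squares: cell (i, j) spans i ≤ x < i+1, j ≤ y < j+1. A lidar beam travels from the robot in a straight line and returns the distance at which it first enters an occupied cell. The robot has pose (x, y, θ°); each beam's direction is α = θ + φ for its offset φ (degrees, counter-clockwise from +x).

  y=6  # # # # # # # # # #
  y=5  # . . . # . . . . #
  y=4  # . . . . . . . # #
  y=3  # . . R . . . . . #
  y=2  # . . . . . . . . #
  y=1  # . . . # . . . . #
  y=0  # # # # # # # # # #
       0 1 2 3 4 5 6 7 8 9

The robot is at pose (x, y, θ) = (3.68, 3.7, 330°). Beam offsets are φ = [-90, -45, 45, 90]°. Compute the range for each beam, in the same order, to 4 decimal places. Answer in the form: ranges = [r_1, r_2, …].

beam 1: φ=-90°, α=240°
  cosα=-0.5000 sinα=-0.8660 | (3,3) | tMaxX 1.3600 tMaxY 0.8083 | tΔX 2.0000 tΔY 1.1547
    t=0.8083 [y] (3,2)
    t=1.3600 [x] (2,2)
    t=1.9630 [y] (2,1)
    t=3.1177 [y] (2,0) — stop
  → r_1 = 3.1177
beam 2: φ=-45°, α=285°
  cosα=0.2588 sinα=-0.9659 | (3,3) | tMaxX 1.2364 tMaxY 0.7247 | tΔX 3.8637 tΔY 1.0353
    t=0.7247 [y] (3,2)
    t=1.2364 [x] (4,2)
    t=1.7600 [y] (4,1) — stop
  → r_2 = 1.7600
beam 3: φ=45°, α=15°
  cosα=0.9659 sinα=0.2588 | (3,3) | tMaxX 0.3313 tMaxY 1.1591 | tΔX 1.0353 tΔY 3.8637
    t=0.3313 [x] (4,3)
    t=1.1591 [y] (4,4)
    t=1.3666 [x] (5,4)
    t=2.4018 [x] (6,4)
    t=3.4371 [x] (7,4)
    t=4.4724 [x] (8,4) — stop
  → r_3 = 4.4724
beam 4: φ=90°, α=60°
  cosα=0.5000 sinα=0.8660 | (3,3) | tMaxX 0.6400 tMaxY 0.3464 | tΔX 2.0000 tΔY 1.1547
    t=0.3464 [y] (3,4)
    t=0.6400 [x] (4,4)
    t=1.5011 [y] (4,5) — stop
  → r_4 = 1.5011

ranges = [3.1177, 1.7600, 4.4724, 1.5011]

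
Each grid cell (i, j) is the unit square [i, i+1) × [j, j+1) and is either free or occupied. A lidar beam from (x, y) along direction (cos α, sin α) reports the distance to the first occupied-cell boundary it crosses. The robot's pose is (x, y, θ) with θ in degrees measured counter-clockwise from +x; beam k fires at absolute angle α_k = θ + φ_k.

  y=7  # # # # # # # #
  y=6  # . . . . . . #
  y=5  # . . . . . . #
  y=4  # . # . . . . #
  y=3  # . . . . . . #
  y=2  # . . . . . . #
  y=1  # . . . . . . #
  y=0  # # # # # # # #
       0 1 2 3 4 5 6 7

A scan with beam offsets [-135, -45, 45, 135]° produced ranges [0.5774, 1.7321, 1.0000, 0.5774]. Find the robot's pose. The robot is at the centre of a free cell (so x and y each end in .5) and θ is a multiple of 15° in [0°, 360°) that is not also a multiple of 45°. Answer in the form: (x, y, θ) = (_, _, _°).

Enumerate (i+0.5, j+0.5, θ) over the 35 free cells and 16 admissible headings. For each, cast all 4 beams and compare to the given ranges.
  (3.5, 3.5, 120°): beam 1 = 3.6235 ≠ 0.5774 ✗
  (4.5, 4.5, 75°): beam 1 = 4.0415 ≠ 0.5774 ✗
  (3.5, 6.5, 255°): beam 2 = 2.8868 ≠ 1.7321 ✗
  …
  (1.5, 6.5, 345°): r_1=0.5774, r_2=1.7321, r_3=1.0000, r_4=0.5774 — all match ✓
Unique over the lattice → pose = (1.5, 6.5, 345°).

(x, y, θ) = (1.5, 6.5, 345°)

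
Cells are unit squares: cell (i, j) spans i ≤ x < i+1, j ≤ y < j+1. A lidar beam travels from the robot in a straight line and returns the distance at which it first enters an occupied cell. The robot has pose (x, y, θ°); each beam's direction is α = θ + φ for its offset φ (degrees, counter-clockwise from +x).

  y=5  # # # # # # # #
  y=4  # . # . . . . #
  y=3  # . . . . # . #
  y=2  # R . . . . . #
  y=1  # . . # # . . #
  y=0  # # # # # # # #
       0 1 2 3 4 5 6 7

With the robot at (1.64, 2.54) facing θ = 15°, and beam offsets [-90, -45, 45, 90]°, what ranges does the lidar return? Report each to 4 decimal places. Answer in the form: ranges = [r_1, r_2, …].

ranges = [1.5943, 1.5704, 1.6859, 2.4728]

beam 1: φ=-90°, α=285°
  direction (0.2588, -0.9659); cell (1,2); t to first gridline: x 1.3909, y 0.5590 (then +3.8637 / +1.0353)
    (1,1) via y @ 0.5590
    (2,1) via x @ 1.3909
    (2,0) via y @ 1.5943  # hit
  → r_1 = 1.5943
beam 2: φ=-45°, α=330°
  direction (0.8660, -0.5000); cell (1,2); t to first gridline: x 0.4157, y 1.0800 (then +1.1547 / +2.0000)
    (2,2) via x @ 0.4157
    (2,1) via y @ 1.0800
    (3,1) via x @ 1.5704  # hit
  → r_2 = 1.5704
beam 3: φ=45°, α=60°
  direction (0.5000, 0.8660); cell (1,2); t to first gridline: x 0.7200, y 0.5312 (then +2.0000 / +1.1547)
    (1,3) via y @ 0.5312
    (2,3) via x @ 0.7200
    (2,4) via y @ 1.6859  # hit
  → r_3 = 1.6859
beam 4: φ=90°, α=105°
  direction (-0.2588, 0.9659); cell (1,2); t to first gridline: x 2.4728, y 0.4762 (then +3.8637 / +1.0353)
    (1,3) via y @ 0.4762
    (1,4) via y @ 1.5115
    (0,4) via x @ 2.4728  # hit
  → r_4 = 2.4728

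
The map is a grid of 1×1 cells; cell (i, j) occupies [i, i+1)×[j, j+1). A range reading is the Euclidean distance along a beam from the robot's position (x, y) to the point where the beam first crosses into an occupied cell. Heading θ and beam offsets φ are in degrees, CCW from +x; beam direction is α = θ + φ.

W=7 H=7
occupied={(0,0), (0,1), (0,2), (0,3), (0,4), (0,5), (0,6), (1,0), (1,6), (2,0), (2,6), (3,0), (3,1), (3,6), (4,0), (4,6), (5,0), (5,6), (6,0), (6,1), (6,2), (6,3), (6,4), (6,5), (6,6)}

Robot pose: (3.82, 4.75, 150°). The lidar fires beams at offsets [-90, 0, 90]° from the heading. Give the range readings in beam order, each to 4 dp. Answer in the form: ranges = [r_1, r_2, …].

beam 1: φ=-90°, α=60°
  direction (0.5000, 0.8660); cell (3,4); t to first gridline: x 0.3600, y 0.2887 (then +2.0000 / +1.1547)
    (3,5) via y @ 0.2887
    (4,5) via x @ 0.3600
    (4,6) via y @ 1.4434  # hit
  → r_1 = 1.4434
beam 2: φ=0°, α=150°
  direction (-0.8660, 0.5000); cell (3,4); t to first gridline: x 0.9469, y 0.5000 (then +1.1547 / +2.0000)
    (3,5) via y @ 0.5000
    (2,5) via x @ 0.9469
    (1,5) via x @ 2.1016
    (1,6) via y @ 2.5000  # hit
  → r_2 = 2.5000
beam 3: φ=90°, α=240°
  direction (-0.5000, -0.8660); cell (3,4); t to first gridline: x 1.6400, y 0.8660 (then +2.0000 / +1.1547)
    (3,3) via y @ 0.8660
    (2,3) via x @ 1.6400
    (2,2) via y @ 2.0207
    (2,1) via y @ 3.1754
    (1,1) via x @ 3.6400
    (1,0) via y @ 4.3301  # hit
  → r_3 = 4.3301

ranges = [1.4434, 2.5000, 4.3301]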